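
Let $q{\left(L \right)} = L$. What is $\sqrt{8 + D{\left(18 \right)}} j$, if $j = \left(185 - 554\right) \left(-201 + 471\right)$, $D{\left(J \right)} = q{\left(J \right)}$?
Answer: $- 99630 \sqrt{26} \approx -5.0802 \cdot 10^{5}$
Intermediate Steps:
$D{\left(J \right)} = J$
$j = -99630$ ($j = \left(-369\right) 270 = -99630$)
$\sqrt{8 + D{\left(18 \right)}} j = \sqrt{8 + 18} \left(-99630\right) = \sqrt{26} \left(-99630\right) = - 99630 \sqrt{26}$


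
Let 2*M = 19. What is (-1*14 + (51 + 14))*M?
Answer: 969/2 ≈ 484.50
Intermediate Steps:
M = 19/2 (M = (1/2)*19 = 19/2 ≈ 9.5000)
(-1*14 + (51 + 14))*M = (-1*14 + (51 + 14))*(19/2) = (-14 + 65)*(19/2) = 51*(19/2) = 969/2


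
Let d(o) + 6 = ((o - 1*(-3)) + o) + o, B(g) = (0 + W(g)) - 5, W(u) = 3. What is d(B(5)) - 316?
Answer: -325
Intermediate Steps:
B(g) = -2 (B(g) = (0 + 3) - 5 = 3 - 5 = -2)
d(o) = -3 + 3*o (d(o) = -6 + (((o - 1*(-3)) + o) + o) = -6 + (((o + 3) + o) + o) = -6 + (((3 + o) + o) + o) = -6 + ((3 + 2*o) + o) = -6 + (3 + 3*o) = -3 + 3*o)
d(B(5)) - 316 = (-3 + 3*(-2)) - 316 = (-3 - 6) - 316 = -9 - 316 = -325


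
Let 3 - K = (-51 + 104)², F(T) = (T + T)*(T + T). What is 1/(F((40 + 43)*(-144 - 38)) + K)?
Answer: 1/912762138 ≈ 1.0956e-9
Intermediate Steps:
F(T) = 4*T² (F(T) = (2*T)*(2*T) = 4*T²)
K = -2806 (K = 3 - (-51 + 104)² = 3 - 1*53² = 3 - 1*2809 = 3 - 2809 = -2806)
1/(F((40 + 43)*(-144 - 38)) + K) = 1/(4*((40 + 43)*(-144 - 38))² - 2806) = 1/(4*(83*(-182))² - 2806) = 1/(4*(-15106)² - 2806) = 1/(4*228191236 - 2806) = 1/(912764944 - 2806) = 1/912762138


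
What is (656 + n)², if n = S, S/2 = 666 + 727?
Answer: 11847364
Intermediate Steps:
S = 2786 (S = 2*(666 + 727) = 2*1393 = 2786)
n = 2786
(656 + n)² = (656 + 2786)² = 3442² = 11847364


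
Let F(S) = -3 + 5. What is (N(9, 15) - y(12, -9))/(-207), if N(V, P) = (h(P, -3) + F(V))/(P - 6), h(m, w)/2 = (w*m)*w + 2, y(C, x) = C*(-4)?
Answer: -236/621 ≈ -0.38003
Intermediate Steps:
F(S) = 2
y(C, x) = -4*C
h(m, w) = 4 + 2*m*w² (h(m, w) = 2*((w*m)*w + 2) = 2*((m*w)*w + 2) = 2*(m*w² + 2) = 2*(2 + m*w²) = 4 + 2*m*w²)
N(V, P) = (6 + 18*P)/(-6 + P) (N(V, P) = ((4 + 2*P*(-3)²) + 2)/(P - 6) = ((4 + 2*P*9) + 2)/(-6 + P) = ((4 + 18*P) + 2)/(-6 + P) = (6 + 18*P)/(-6 + P))
(N(9, 15) - y(12, -9))/(-207) = (6*(1 + 3*15)/(-6 + 15) - (-4)*12)/(-207) = (6*(1 + 45)/9 - 1*(-48))*(-1/207) = (6*(⅑)*46 + 48)*(-1/207) = (92/3 + 48)*(-1/207) = (236/3)*(-1/207) = -236/621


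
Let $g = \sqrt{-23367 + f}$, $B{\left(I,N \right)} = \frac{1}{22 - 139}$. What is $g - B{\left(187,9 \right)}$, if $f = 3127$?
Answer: $\frac{1}{117} + 4 i \sqrt{1265} \approx 0.008547 + 142.27 i$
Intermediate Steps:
$B{\left(I,N \right)} = - \frac{1}{117}$ ($B{\left(I,N \right)} = \frac{1}{-117} = - \frac{1}{117}$)
$g = 4 i \sqrt{1265}$ ($g = \sqrt{-23367 + 3127} = \sqrt{-20240} = 4 i \sqrt{1265} \approx 142.27 i$)
$g - B{\left(187,9 \right)} = 4 i \sqrt{1265} - - \frac{1}{117} = 4 i \sqrt{1265} + \frac{1}{117} = \frac{1}{117} + 4 i \sqrt{1265}$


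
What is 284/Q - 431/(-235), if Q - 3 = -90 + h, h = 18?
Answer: -37001/16215 ≈ -2.2819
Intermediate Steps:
Q = -69 (Q = 3 + (-90 + 18) = 3 - 72 = -69)
284/Q - 431/(-235) = 284/(-69) - 431/(-235) = 284*(-1/69) - 431*(-1/235) = -284/69 + 431/235 = -37001/16215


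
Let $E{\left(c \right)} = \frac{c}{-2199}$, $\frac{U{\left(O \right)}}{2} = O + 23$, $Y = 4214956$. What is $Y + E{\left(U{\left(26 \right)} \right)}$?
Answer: $\frac{9268688146}{2199} \approx 4.215 \cdot 10^{6}$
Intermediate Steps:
$U{\left(O \right)} = 46 + 2 O$ ($U{\left(O \right)} = 2 \left(O + 23\right) = 2 \left(23 + O\right) = 46 + 2 O$)
$E{\left(c \right)} = - \frac{c}{2199}$ ($E{\left(c \right)} = c \left(- \frac{1}{2199}\right) = - \frac{c}{2199}$)
$Y + E{\left(U{\left(26 \right)} \right)} = 4214956 - \frac{46 + 2 \cdot 26}{2199} = 4214956 - \frac{46 + 52}{2199} = 4214956 - \frac{98}{2199} = \frac{9268688146}{2199}$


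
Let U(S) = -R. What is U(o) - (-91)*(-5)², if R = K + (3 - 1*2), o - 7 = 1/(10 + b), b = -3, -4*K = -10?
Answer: 4543/2 ≈ 2271.5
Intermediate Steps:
K = 5/2 (K = -¼*(-10) = 5/2 ≈ 2.5000)
o = 50/7 (o = 7 + 1/(10 - 3) = 7 + 1/7 = 7 + ⅐ = 50/7 ≈ 7.1429)
R = 7/2 (R = 5/2 + (3 - 1*2) = 5/2 + (3 - 2) = 5/2 + 1 = 7/2 ≈ 3.5000)
U(S) = -7/2 (U(S) = -1*7/2 = -7/2)
U(o) - (-91)*(-5)² = -7/2 - (-91)*(-5)² = -7/2 - (-91)*25 = -7/2 - 1*(-2275) = -7/2 + 2275 = 4543/2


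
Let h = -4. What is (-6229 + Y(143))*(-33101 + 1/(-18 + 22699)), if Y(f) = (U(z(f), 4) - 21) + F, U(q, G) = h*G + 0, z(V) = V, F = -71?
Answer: 4757590073860/22681 ≈ 2.0976e+8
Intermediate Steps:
U(q, G) = -4*G (U(q, G) = -4*G + 0 = -4*G)
Y(f) = -108 (Y(f) = (-4*4 - 21) - 71 = (-16 - 21) - 71 = -37 - 71 = -108)
(-6229 + Y(143))*(-33101 + 1/(-18 + 22699)) = (-6229 - 108)*(-33101 + 1/(-18 + 22699)) = -6337*(-33101 + 1/22681) = -6337*(-750763780/22681) = 4757590073860/22681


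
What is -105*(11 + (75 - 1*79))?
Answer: -735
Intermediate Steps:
-105*(11 + (75 - 1*79)) = -105*(11 + (75 - 79)) = -105*(11 - 4) = -105*7 = -735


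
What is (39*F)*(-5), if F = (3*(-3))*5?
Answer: 8775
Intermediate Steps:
F = -45 (F = -9*5 = -45)
(39*F)*(-5) = (39*(-45))*(-5) = -1755*(-5) = 8775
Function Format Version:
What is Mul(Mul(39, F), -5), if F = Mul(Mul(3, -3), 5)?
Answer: 8775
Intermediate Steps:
F = -45 (F = Mul(-9, 5) = -45)
Mul(Mul(39, F), -5) = Mul(Mul(39, -45), -5) = Mul(-1755, -5) = 8775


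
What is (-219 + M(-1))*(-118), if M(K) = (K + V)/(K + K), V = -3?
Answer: 25606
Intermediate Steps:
M(K) = (-3 + K)/(2*K) (M(K) = (K - 3)/(K + K) = (-3 + K)/((2*K)) = (-3 + K)*(1/(2*K)) = (-3 + K)/(2*K))
(-219 + M(-1))*(-118) = (-219 + (½)*(-3 - 1)/(-1))*(-118) = (-219 + (½)*(-1)*(-4))*(-118) = (-219 + 2)*(-118) = -217*(-118) = 25606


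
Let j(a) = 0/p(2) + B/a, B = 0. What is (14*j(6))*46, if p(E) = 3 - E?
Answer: 0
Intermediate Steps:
j(a) = 0 (j(a) = 0/(3 - 1*2) + 0/a = 0/(3 - 2) + 0 = 0/1 + 0 = 0*1 + 0 = 0 + 0 = 0)
(14*j(6))*46 = (14*0)*46 = 0*46 = 0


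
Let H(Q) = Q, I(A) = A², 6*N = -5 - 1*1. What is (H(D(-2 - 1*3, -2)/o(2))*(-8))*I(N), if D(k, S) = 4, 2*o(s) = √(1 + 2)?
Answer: -64*√3/3 ≈ -36.950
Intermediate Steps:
o(s) = √3/2 (o(s) = √(1 + 2)/2 = √3/2)
N = -1 (N = (-5 - 1*1)/6 = (-5 - 1)/6 = (⅙)*(-6) = -1)
(H(D(-2 - 1*3, -2)/o(2))*(-8))*I(N) = ((4/((√3/2)))*(-8))*(-1)² = ((4*(2*√3/3))*(-8))*1 = ((8*√3/3)*(-8))*1 = -64*√3/3*1 = -64*√3/3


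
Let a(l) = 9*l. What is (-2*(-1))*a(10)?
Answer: 180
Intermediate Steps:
(-2*(-1))*a(10) = (-2*(-1))*(9*10) = 2*90 = 180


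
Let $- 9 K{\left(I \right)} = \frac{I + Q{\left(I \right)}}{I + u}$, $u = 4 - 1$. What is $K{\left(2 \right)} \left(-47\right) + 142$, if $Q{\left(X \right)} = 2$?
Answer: $\frac{6578}{45} \approx 146.18$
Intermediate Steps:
$u = 3$ ($u = 4 - 1 = 3$)
$K{\left(I \right)} = - \frac{2 + I}{9 \left(3 + I\right)}$ ($K{\left(I \right)} = - \frac{\left(I + 2\right) \frac{1}{I + 3}}{9} = - \frac{\left(2 + I\right) \frac{1}{3 + I}}{9} = - \frac{\frac{1}{3 + I} \left(2 + I\right)}{9} = - \frac{2 + I}{9 \left(3 + I\right)}$)
$K{\left(2 \right)} \left(-47\right) + 142 = \frac{-2 - 2}{9 \left(3 + 2\right)} \left(-47\right) + 142 = \frac{-2 - 2}{9 \cdot 5} \left(-47\right) + 142 = \frac{1}{9} \cdot \frac{1}{5} \left(-4\right) \left(-47\right) + 142 = \left(- \frac{4}{45}\right) \left(-47\right) + 142 = \frac{188}{45} + 142 = \frac{6578}{45}$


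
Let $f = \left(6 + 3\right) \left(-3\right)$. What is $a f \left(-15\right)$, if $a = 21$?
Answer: $8505$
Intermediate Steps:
$f = -27$ ($f = 9 \left(-3\right) = -27$)
$a f \left(-15\right) = 21 \left(-27\right) \left(-15\right) = \left(-567\right) \left(-15\right) = 8505$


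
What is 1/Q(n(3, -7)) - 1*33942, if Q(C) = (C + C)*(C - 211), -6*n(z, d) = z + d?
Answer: -85669617/2524 ≈ -33942.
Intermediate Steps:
n(z, d) = -d/6 - z/6 (n(z, d) = -(z + d)/6 = -(d + z)/6 = -d/6 - z/6)
Q(C) = 2*C*(-211 + C) (Q(C) = (2*C)*(-211 + C) = 2*C*(-211 + C))
1/Q(n(3, -7)) - 1*33942 = 1/(2*(-⅙*(-7) - ⅙*3)*(-211 + (-⅙*(-7) - ⅙*3))) - 1*33942 = 1/(2*(7/6 - ½)*(-211 + (7/6 - ½))) - 33942 = 1/(2*(⅔)*(-211 + ⅔)) - 33942 = 1/(2*(⅔)*(-631/3)) - 33942 = 1/(-2524/9) - 33942 = -9/2524 - 33942 = -85669617/2524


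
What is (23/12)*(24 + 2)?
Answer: 299/6 ≈ 49.833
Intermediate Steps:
(23/12)*(24 + 2) = (23*(1/12))*26 = (23/12)*26 = 299/6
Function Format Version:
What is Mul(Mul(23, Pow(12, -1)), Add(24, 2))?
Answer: Rational(299, 6) ≈ 49.833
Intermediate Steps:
Mul(Mul(23, Pow(12, -1)), Add(24, 2)) = Mul(Mul(23, Rational(1, 12)), 26) = Mul(Rational(23, 12), 26) = Rational(299, 6)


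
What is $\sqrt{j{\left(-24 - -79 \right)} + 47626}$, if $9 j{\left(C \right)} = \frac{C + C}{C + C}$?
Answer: $\frac{\sqrt{428635}}{3} \approx 218.23$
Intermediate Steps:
$j{\left(C \right)} = \frac{1}{9}$ ($j{\left(C \right)} = \frac{\left(C + C\right) \frac{1}{C + C}}{9} = \frac{2 C \frac{1}{2 C}}{9} = \frac{1}{9} \cdot 1 = \frac{1}{9}$)
$\sqrt{j{\left(-24 - -79 \right)} + 47626} = \sqrt{\frac{1}{9} + 47626} = \sqrt{\frac{428635}{9}} = \frac{\sqrt{428635}}{3}$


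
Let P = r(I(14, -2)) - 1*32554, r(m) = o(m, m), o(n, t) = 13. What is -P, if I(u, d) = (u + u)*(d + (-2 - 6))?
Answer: 32541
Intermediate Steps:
I(u, d) = 2*u*(-8 + d) (I(u, d) = (2*u)*(d - 8) = (2*u)*(-8 + d) = 2*u*(-8 + d))
r(m) = 13
P = -32541 (P = 13 - 1*32554 = 13 - 32554 = -32541)
-P = -1*(-32541) = 32541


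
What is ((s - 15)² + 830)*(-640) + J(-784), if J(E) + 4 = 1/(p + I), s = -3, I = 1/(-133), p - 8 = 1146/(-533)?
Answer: -305884333915/414161 ≈ -7.3856e+5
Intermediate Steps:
p = 3118/533 (p = 8 + 1146/(-533) = 8 + 1146*(-1/533) = 8 - 1146/533 = 3118/533 ≈ 5.8499)
I = -1/133 ≈ -0.0075188
J(E) = -1585755/414161 (J(E) = -4 + 1/(3118/533 - 1/133) = -4 + 1/(414161/70889) = -4 + 70889/414161 = -1585755/414161)
((s - 15)² + 830)*(-640) + J(-784) = ((-3 - 15)² + 830)*(-640) - 1585755/414161 = ((-18)² + 830)*(-640) - 1585755/414161 = (324 + 830)*(-640) - 1585755/414161 = 1154*(-640) - 1585755/414161 = -738560 - 1585755/414161 = -305884333915/414161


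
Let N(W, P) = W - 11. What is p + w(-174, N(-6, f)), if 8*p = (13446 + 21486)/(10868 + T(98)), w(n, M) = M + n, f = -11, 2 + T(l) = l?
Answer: -4179515/21928 ≈ -190.60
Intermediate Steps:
T(l) = -2 + l
N(W, P) = -11 + W
p = 8733/21928 (p = ((13446 + 21486)/(10868 + (-2 + 98)))/8 = (34932/(10868 + 96))/8 = (34932/10964)/8 = (34932*(1/10964))/8 = (1/8)*(8733/2741) = 8733/21928 ≈ 0.39826)
p + w(-174, N(-6, f)) = 8733/21928 + ((-11 - 6) - 174) = 8733/21928 + (-17 - 174) = 8733/21928 - 191 = -4179515/21928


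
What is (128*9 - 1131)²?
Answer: 441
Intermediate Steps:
(128*9 - 1131)² = (1152 - 1131)² = 21² = 441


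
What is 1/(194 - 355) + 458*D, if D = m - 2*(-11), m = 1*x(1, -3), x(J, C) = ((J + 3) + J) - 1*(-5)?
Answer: 2359615/161 ≈ 14656.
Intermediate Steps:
x(J, C) = 8 + 2*J (x(J, C) = ((3 + J) + J) + 5 = (3 + 2*J) + 5 = 8 + 2*J)
m = 10 (m = 1*(8 + 2*1) = 1*(8 + 2) = 1*10 = 10)
D = 32 (D = 10 - 2*(-11) = 10 + 22 = 32)
1/(194 - 355) + 458*D = 1/(194 - 355) + 458*32 = 1/(-161) + 14656 = -1/161 + 14656 = 2359615/161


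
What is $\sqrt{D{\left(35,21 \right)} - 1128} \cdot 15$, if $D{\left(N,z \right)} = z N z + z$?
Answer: $90 \sqrt{398} \approx 1795.5$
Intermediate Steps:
$D{\left(N,z \right)} = z + N z^{2}$ ($D{\left(N,z \right)} = N z z + z = N z^{2} + z = z + N z^{2}$)
$\sqrt{D{\left(35,21 \right)} - 1128} \cdot 15 = \sqrt{21 \left(1 + 35 \cdot 21\right) - 1128} \cdot 15 = \sqrt{21 \left(1 + 735\right) - 1128} \cdot 15 = \sqrt{21 \cdot 736 - 1128} \cdot 15 = \sqrt{15456 - 1128} \cdot 15 = \sqrt{14328} \cdot 15 = 6 \sqrt{398} \cdot 15 = 90 \sqrt{398}$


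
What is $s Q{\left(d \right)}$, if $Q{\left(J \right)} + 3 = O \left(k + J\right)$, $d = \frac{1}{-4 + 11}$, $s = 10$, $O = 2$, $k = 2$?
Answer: $\frac{90}{7} \approx 12.857$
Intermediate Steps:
$d = \frac{1}{7} \approx 0.14286$
$Q{\left(J \right)} = 1 + 2 J$ ($Q{\left(J \right)} = -3 + 2 \left(2 + J\right) = -3 + \left(4 + 2 J\right) = 1 + 2 J$)
$s Q{\left(d \right)} = 10 \left(1 + 2 \cdot \frac{1}{7}\right) = 10 \left(1 + \frac{2}{7}\right) = 10 \cdot \frac{9}{7} = \frac{90}{7}$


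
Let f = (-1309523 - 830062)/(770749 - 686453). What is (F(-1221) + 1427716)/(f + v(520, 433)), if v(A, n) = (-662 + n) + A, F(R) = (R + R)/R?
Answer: 978462736/182037 ≈ 5375.1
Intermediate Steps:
F(R) = 2 (F(R) = (2*R)/R = 2)
f = -52185/2056 (f = -2139585/84296 = -2139585*1/84296 = -52185/2056 ≈ -25.382)
v(A, n) = -662 + A + n
(F(-1221) + 1427716)/(f + v(520, 433)) = (2 + 1427716)/(-52185/2056 + (-662 + 520 + 433)) = 1427718/(-52185/2056 + 291) = 1427718/(546111/2056) = 1427718*(2056/546111) = 978462736/182037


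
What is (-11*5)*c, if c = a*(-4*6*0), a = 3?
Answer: 0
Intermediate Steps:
c = 0 (c = 3*(-4*6*0) = 3*(-24*0) = 3*0 = 0)
(-11*5)*c = -11*5*0 = -55*0 = 0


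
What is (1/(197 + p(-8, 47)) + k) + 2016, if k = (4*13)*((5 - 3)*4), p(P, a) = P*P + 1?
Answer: 637185/262 ≈ 2432.0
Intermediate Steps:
p(P, a) = 1 + P**2 (p(P, a) = P**2 + 1 = 1 + P**2)
k = 416 (k = 52*(2*4) = 52*8 = 416)
(1/(197 + p(-8, 47)) + k) + 2016 = (1/(197 + (1 + (-8)**2)) + 416) + 2016 = (1/(197 + (1 + 64)) + 416) + 2016 = (1/(197 + 65) + 416) + 2016 = (1/262 + 416) + 2016 = 108993/262 + 2016 = 637185/262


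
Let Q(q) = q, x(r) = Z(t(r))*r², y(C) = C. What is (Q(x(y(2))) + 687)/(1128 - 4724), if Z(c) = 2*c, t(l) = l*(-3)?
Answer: -639/3596 ≈ -0.17770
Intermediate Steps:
t(l) = -3*l
x(r) = -6*r³ (x(r) = (2*(-3*r))*r² = (-6*r)*r² = -6*r³)
(Q(x(y(2))) + 687)/(1128 - 4724) = (-6*2³ + 687)/(1128 - 4724) = (-6*8 + 687)/(-3596) = (-48 + 687)*(-1/3596) = 639*(-1/3596) = -639/3596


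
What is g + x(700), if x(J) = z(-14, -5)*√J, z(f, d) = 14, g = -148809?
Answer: -148809 + 140*√7 ≈ -1.4844e+5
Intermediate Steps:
x(J) = 14*√J
g + x(700) = -148809 + 14*√700 = -148809 + 14*(10*√7) = -148809 + 140*√7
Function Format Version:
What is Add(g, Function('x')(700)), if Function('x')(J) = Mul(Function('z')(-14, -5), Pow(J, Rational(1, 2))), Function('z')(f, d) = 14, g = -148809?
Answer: Add(-148809, Mul(140, Pow(7, Rational(1, 2)))) ≈ -1.4844e+5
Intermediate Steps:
Function('x')(J) = Mul(14, Pow(J, Rational(1, 2)))
Add(g, Function('x')(700)) = Add(-148809, Mul(14, Pow(700, Rational(1, 2)))) = Add(-148809, Mul(14, Mul(10, Pow(7, Rational(1, 2))))) = Add(-148809, Mul(140, Pow(7, Rational(1, 2))))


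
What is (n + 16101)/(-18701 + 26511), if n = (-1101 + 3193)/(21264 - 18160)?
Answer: 12494899/6060560 ≈ 2.0617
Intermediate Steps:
n = 523/776 (n = 2092/3104 = 2092*(1/3104) = 523/776 ≈ 0.67397)
(n + 16101)/(-18701 + 26511) = (523/776 + 16101)/(-18701 + 26511) = (12494899/776)/7810 = (12494899/776)*(1/7810) = 12494899/6060560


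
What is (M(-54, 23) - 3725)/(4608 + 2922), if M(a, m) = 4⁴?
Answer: -3469/7530 ≈ -0.46069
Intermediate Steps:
M(a, m) = 256
(M(-54, 23) - 3725)/(4608 + 2922) = (256 - 3725)/(4608 + 2922) = -3469/7530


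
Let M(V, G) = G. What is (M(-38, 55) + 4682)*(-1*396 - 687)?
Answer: -5130171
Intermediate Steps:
(M(-38, 55) + 4682)*(-1*396 - 687) = (55 + 4682)*(-1*396 - 687) = 4737*(-396 - 687) = 4737*(-1083) = -5130171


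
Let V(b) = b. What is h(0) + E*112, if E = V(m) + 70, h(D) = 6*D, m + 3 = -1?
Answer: 7392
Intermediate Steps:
m = -4 (m = -3 - 1 = -4)
E = 66 (E = -4 + 70 = 66)
h(0) + E*112 = 6*0 + 66*112 = 0 + 7392 = 7392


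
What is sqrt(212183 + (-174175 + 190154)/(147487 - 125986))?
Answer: sqrt(10899006599518)/7167 ≈ 460.63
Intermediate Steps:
sqrt(212183 + (-174175 + 190154)/(147487 - 125986)) = sqrt(212183 + 15979/21501) = sqrt(4562162662/21501) = sqrt(10899006599518)/7167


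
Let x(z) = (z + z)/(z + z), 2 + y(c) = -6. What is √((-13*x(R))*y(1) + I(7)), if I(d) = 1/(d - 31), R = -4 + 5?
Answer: √14970/12 ≈ 10.196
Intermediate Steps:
R = 1
y(c) = -8 (y(c) = -2 - 6 = -8)
I(d) = 1/(-31 + d)
x(z) = 1 (x(z) = (2*z)/((2*z)) = (2*z)*(1/(2*z)) = 1)
√((-13*x(R))*y(1) + I(7)) = √(-13*1*(-8) + 1/(-31 + 7)) = √(-13*(-8) + 1/(-24)) = √(104 - 1/24) = √(2495/24) = √14970/12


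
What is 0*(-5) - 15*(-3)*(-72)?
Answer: -3240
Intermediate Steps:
0*(-5) - 15*(-3)*(-72) = 0 + 45*(-72) = 0 - 3240 = -3240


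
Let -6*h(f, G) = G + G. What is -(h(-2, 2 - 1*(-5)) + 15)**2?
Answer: -1444/9 ≈ -160.44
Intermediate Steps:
h(f, G) = -G/3 (h(f, G) = -(G + G)/6 = -G/3)
-(h(-2, 2 - 1*(-5)) + 15)**2 = -(-(2 - 1*(-5))/3 + 15)**2 = -(-(2 + 5)/3 + 15)**2 = -(-1/3*7 + 15)**2 = -(-7/3 + 15)**2 = -(38/3)**2 = -1*1444/9 = -1444/9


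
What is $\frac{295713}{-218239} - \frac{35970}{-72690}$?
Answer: $- \frac{454844038}{528793097} \approx -0.86016$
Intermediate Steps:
$\frac{295713}{-218239} - \frac{35970}{-72690} = 295713 \left(- \frac{1}{218239}\right) - - \frac{1199}{2423} = - \frac{295713}{218239} + \frac{1199}{2423} = - \frac{454844038}{528793097}$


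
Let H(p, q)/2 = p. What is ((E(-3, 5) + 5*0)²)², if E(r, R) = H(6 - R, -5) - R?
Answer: 81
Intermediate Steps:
H(p, q) = 2*p
E(r, R) = 12 - 3*R (E(r, R) = 2*(6 - R) - R = (12 - 2*R) - R = 12 - 3*R)
((E(-3, 5) + 5*0)²)² = (((12 - 3*5) + 5*0)²)² = (((12 - 15) + 0)²)² = ((-3 + 0)²)² = ((-3)²)² = 9² = 81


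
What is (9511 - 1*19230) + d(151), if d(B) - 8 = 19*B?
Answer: -6842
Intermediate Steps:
d(B) = 8 + 19*B
(9511 - 1*19230) + d(151) = (9511 - 1*19230) + (8 + 19*151) = (9511 - 19230) + (8 + 2869) = -9719 + 2877 = -6842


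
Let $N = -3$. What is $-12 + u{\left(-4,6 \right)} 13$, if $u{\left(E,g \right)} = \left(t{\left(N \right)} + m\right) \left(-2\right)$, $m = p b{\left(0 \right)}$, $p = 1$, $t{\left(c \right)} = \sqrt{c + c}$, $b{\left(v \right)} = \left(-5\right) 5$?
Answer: $638 - 26 i \sqrt{6} \approx 638.0 - 63.687 i$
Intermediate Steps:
$b{\left(v \right)} = -25$
$t{\left(c \right)} = \sqrt{2} \sqrt{c}$ ($t{\left(c \right)} = \sqrt{2 c} = \sqrt{2} \sqrt{c}$)
$m = -25$ ($m = 1 \left(-25\right) = -25$)
$u{\left(E,g \right)} = 50 - 2 i \sqrt{6}$ ($u{\left(E,g \right)} = \left(\sqrt{2} \sqrt{-3} - 25\right) \left(-2\right) = \left(\sqrt{2} i \sqrt{3} - 25\right) \left(-2\right) = \left(i \sqrt{6} - 25\right) \left(-2\right) = \left(-25 + i \sqrt{6}\right) \left(-2\right) = 50 - 2 i \sqrt{6}$)
$-12 + u{\left(-4,6 \right)} 13 = -12 + \left(50 - 2 i \sqrt{6}\right) 13 = -12 + \left(650 - 26 i \sqrt{6}\right) = 638 - 26 i \sqrt{6}$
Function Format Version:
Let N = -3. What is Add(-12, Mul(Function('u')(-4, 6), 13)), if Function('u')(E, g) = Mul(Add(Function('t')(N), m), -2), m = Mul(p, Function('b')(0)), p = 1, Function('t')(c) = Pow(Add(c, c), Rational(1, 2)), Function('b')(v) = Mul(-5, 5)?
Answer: Add(638, Mul(-26, I, Pow(6, Rational(1, 2)))) ≈ Add(638.00, Mul(-63.687, I))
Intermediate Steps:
Function('b')(v) = -25
Function('t')(c) = Mul(Pow(2, Rational(1, 2)), Pow(c, Rational(1, 2))) (Function('t')(c) = Pow(Mul(2, c), Rational(1, 2)) = Mul(Pow(2, Rational(1, 2)), Pow(c, Rational(1, 2))))
m = -25 (m = Mul(1, -25) = -25)
Function('u')(E, g) = Add(50, Mul(-2, I, Pow(6, Rational(1, 2)))) (Function('u')(E, g) = Mul(Add(Mul(Pow(2, Rational(1, 2)), Pow(-3, Rational(1, 2))), -25), -2) = Mul(Add(Mul(Pow(2, Rational(1, 2)), Mul(I, Pow(3, Rational(1, 2)))), -25), -2) = Mul(Add(Mul(I, Pow(6, Rational(1, 2))), -25), -2) = Mul(Add(-25, Mul(I, Pow(6, Rational(1, 2)))), -2) = Add(50, Mul(-2, I, Pow(6, Rational(1, 2)))))
Add(-12, Mul(Function('u')(-4, 6), 13)) = Add(-12, Mul(Add(50, Mul(-2, I, Pow(6, Rational(1, 2)))), 13)) = Add(-12, Add(650, Mul(-26, I, Pow(6, Rational(1, 2))))) = Add(638, Mul(-26, I, Pow(6, Rational(1, 2))))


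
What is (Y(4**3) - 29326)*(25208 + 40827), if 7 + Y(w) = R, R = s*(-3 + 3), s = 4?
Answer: -1937004655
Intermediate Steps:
R = 0 (R = 4*(-3 + 3) = 4*0 = 0)
Y(w) = -7 (Y(w) = -7 + 0 = -7)
(Y(4**3) - 29326)*(25208 + 40827) = (-7 - 29326)*(25208 + 40827) = -29333*66035 = -1937004655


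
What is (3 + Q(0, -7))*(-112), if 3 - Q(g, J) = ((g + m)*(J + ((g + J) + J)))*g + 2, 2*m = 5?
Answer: -448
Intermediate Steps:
m = 5/2 (m = (½)*5 = 5/2 ≈ 2.5000)
Q(g, J) = 1 - g*(5/2 + g)*(g + 3*J) (Q(g, J) = 3 - (((g + 5/2)*(J + ((g + J) + J)))*g + 2) = 3 - (((5/2 + g)*(J + ((J + g) + J)))*g + 2) = 3 - (((5/2 + g)*(J + (g + 2*J)))*g + 2) = 3 - (((5/2 + g)*(g + 3*J))*g + 2) = 3 - (g*(5/2 + g)*(g + 3*J) + 2) = 3 - (2 + g*(5/2 + g)*(g + 3*J)) = 3 + (-2 - g*(5/2 + g)*(g + 3*J)) = 1 - g*(5/2 + g)*(g + 3*J))
(3 + Q(0, -7))*(-112) = (3 + (1 - 1*0³ - 5/2*0² - 3*(-7)*0² - 15/2*(-7)*0))*(-112) = (3 + (1 - 1*0 - 5/2*0 - 3*(-7)*0 + 0))*(-112) = (3 + (1 + 0 + 0 + 0 + 0))*(-112) = (3 + 1)*(-112) = 4*(-112) = -448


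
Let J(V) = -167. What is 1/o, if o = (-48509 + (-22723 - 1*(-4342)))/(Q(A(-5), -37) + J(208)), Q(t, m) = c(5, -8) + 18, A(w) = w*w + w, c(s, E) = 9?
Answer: 14/6689 ≈ 0.0020930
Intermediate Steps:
A(w) = w + w² (A(w) = w² + w = w + w²)
Q(t, m) = 27 (Q(t, m) = 9 + 18 = 27)
o = 6689/14 (o = (-48509 + (-22723 - 1*(-4342)))/(27 - 167) = (-48509 + (-22723 + 4342))/(-140) = (-48509 - 18381)*(-1/140) = -66890*(-1/140) = 6689/14 ≈ 477.79)
1/o = 1/(6689/14) = 14/6689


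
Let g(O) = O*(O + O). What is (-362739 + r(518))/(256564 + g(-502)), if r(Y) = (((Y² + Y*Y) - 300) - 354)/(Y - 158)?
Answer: -65025023/136902960 ≈ -0.47497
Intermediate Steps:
r(Y) = (-654 + 2*Y²)/(-158 + Y) (r(Y) = (((Y² + Y²) - 300) - 354)/(-158 + Y) = ((2*Y² - 300) - 354)/(-158 + Y) = ((-300 + 2*Y²) - 354)/(-158 + Y) = (-654 + 2*Y²)/(-158 + Y))
g(O) = 2*O² (g(O) = O*(2*O) = 2*O²)
(-362739 + r(518))/(256564 + g(-502)) = (-362739 + 2*(-327 + 518²)/(-158 + 518))/(256564 + 2*(-502)²) = (-362739 + 2*(-327 + 268324)/360)/(256564 + 2*252004) = (-362739 + 2*(1/360)*267997)/(256564 + 504008) = (-362739 + 267997/180)/760572 = -65025023/180*1/760572 = -65025023/136902960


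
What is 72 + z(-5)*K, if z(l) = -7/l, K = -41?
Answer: 73/5 ≈ 14.600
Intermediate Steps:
72 + z(-5)*K = 72 - 7/(-5)*(-41) = 72 - 7*(-⅕)*(-41) = 72 + (7/5)*(-41) = 72 - 287/5 = 73/5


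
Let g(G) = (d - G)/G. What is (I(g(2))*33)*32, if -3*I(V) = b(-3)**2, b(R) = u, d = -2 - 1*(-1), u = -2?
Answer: -1408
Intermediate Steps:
d = -1 (d = -2 + 1 = -1)
b(R) = -2
g(G) = (-1 - G)/G
I(V) = -4/3 (I(V) = -1/3*(-2)**2 = -1/3*4 = -4/3)
(I(g(2))*33)*32 = -4/3*33*32 = -44*32 = -1408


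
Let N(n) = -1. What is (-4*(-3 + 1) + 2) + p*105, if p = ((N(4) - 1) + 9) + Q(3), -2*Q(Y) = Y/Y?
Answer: 1385/2 ≈ 692.50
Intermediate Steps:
Q(Y) = -½ (Q(Y) = -Y/(2*Y) = -½*1 = -½)
p = 13/2 (p = ((-1 - 1) + 9) - ½ = (-2 + 9) - ½ = 7 - ½ = 13/2 ≈ 6.5000)
(-4*(-3 + 1) + 2) + p*105 = (-4*(-3 + 1) + 2) + (13/2)*105 = (-4*(-2) + 2) + 1365/2 = (8 + 2) + 1365/2 = 10 + 1365/2 = 1385/2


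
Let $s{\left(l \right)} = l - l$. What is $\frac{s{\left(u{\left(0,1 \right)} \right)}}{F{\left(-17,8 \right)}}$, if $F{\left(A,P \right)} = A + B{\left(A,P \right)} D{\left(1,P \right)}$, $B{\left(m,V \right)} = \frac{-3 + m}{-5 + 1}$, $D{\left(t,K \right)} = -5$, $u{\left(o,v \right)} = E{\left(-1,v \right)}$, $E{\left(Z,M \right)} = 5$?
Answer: $0$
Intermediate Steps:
$u{\left(o,v \right)} = 5$
$B{\left(m,V \right)} = \frac{3}{4} - \frac{m}{4}$ ($B{\left(m,V \right)} = \frac{-3 + m}{-4} = \left(-3 + m\right) \left(- \frac{1}{4}\right) = \frac{3}{4} - \frac{m}{4}$)
$F{\left(A,P \right)} = - \frac{15}{4} + \frac{9 A}{4}$ ($F{\left(A,P \right)} = A + \left(\frac{3}{4} - \frac{A}{4}\right) \left(-5\right) = A + \left(- \frac{15}{4} + \frac{5 A}{4}\right) = - \frac{15}{4} + \frac{9 A}{4}$)
$s{\left(l \right)} = 0$
$\frac{s{\left(u{\left(0,1 \right)} \right)}}{F{\left(-17,8 \right)}} = \frac{0}{- \frac{15}{4} + \frac{9}{4} \left(-17\right)} = \frac{0}{- \frac{15}{4} - \frac{153}{4}} = \frac{0}{-42} = 0 \left(- \frac{1}{42}\right) = 0$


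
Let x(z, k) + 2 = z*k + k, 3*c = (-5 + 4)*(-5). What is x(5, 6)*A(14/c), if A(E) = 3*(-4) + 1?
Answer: -374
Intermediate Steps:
c = 5/3 (c = ((-5 + 4)*(-5))/3 = (-1*(-5))/3 = (1/3)*5 = 5/3 ≈ 1.6667)
x(z, k) = -2 + k + k*z (x(z, k) = -2 + (z*k + k) = -2 + (k*z + k) = -2 + (k + k*z) = -2 + k + k*z)
A(E) = -11 (A(E) = -12 + 1 = -11)
x(5, 6)*A(14/c) = (-2 + 6 + 6*5)*(-11) = (-2 + 6 + 30)*(-11) = 34*(-11) = -374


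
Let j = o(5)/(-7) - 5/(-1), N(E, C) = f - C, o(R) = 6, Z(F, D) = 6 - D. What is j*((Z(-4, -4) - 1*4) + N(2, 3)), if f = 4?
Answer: 29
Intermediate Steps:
N(E, C) = 4 - C
j = 29/7 (j = 6/(-7) - 5/(-1) = 6*(-⅐) - 5*(-1) = -6/7 + 5 = 29/7 ≈ 4.1429)
j*((Z(-4, -4) - 1*4) + N(2, 3)) = 29*(((6 - 1*(-4)) - 1*4) + (4 - 1*3))/7 = 29*(((6 + 4) - 4) + (4 - 3))/7 = 29*((10 - 4) + 1)/7 = 29*(6 + 1)/7 = (29/7)*7 = 29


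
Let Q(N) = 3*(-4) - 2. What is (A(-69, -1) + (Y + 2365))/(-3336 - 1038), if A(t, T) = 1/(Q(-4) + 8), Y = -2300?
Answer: -389/26244 ≈ -0.014822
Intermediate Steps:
Q(N) = -14 (Q(N) = -12 - 2 = -14)
A(t, T) = -⅙ (A(t, T) = 1/(-14 + 8) = 1/(-6) = -⅙)
(A(-69, -1) + (Y + 2365))/(-3336 - 1038) = (-⅙ + (-2300 + 2365))/(-3336 - 1038) = (-⅙ + 65)/(-4374) = (389/6)*(-1/4374) = -389/26244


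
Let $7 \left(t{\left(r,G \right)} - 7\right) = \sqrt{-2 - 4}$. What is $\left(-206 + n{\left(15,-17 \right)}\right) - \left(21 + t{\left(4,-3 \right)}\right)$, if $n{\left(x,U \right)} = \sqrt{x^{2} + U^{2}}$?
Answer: $-234 + \sqrt{514} - \frac{i \sqrt{6}}{7} \approx -211.33 - 0.34993 i$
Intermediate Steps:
$n{\left(x,U \right)} = \sqrt{U^{2} + x^{2}}$
$t{\left(r,G \right)} = 7 + \frac{i \sqrt{6}}{7}$ ($t{\left(r,G \right)} = 7 + \frac{\sqrt{-2 - 4}}{7} = 7 + \frac{\sqrt{-6}}{7} = 7 + \frac{i \sqrt{6}}{7}$)
$\left(-206 + n{\left(15,-17 \right)}\right) - \left(21 + t{\left(4,-3 \right)}\right) = \left(-206 + \sqrt{\left(-17\right)^{2} + 15^{2}}\right) - \left(28 + \frac{i \sqrt{6}}{7}\right) = \left(-206 + \sqrt{289 + 225}\right) - \left(28 + \frac{i \sqrt{6}}{7}\right) = \left(-206 + \sqrt{514}\right) - \left(28 + \frac{i \sqrt{6}}{7}\right) = -234 + \sqrt{514} - \frac{i \sqrt{6}}{7}$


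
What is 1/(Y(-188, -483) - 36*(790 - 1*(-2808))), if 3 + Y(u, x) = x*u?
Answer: -1/38727 ≈ -2.5822e-5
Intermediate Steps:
Y(u, x) = -3 + u*x (Y(u, x) = -3 + x*u = -3 + u*x)
1/(Y(-188, -483) - 36*(790 - 1*(-2808))) = 1/((-3 - 188*(-483)) - 36*(790 - 1*(-2808))) = 1/((-3 + 90804) - 36*(790 + 2808)) = 1/(90801 - 36*3598) = 1/(90801 - 129528) = 1/(-38727) = -1/38727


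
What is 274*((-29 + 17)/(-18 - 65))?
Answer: 3288/83 ≈ 39.614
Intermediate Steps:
274*((-29 + 17)/(-18 - 65)) = 274*(-12/(-83)) = 274*(-12*(-1/83)) = 274*(12/83) = 3288/83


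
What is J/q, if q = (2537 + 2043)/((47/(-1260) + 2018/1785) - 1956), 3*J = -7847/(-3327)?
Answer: -46940869463/139881718800 ≈ -0.33558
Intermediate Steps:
J = 7847/9981 (J = (-7847/(-3327))/3 = (-7847*(-1/3327))/3 = (⅓)*(7847/3327) = 7847/9981 ≈ 0.78619)
q = -98103600/41874103 (q = 4580/((47*(-1/1260) + 2018*(1/1785)) - 1956) = 4580/((-47/1260 + 2018/1785) - 1956) = 4580/(23417/21420 - 1956) = 4580/(-41874103/21420) = 4580*(-21420/41874103) = -98103600/41874103 ≈ -2.3428)
J/q = 7847/(9981*(-98103600/41874103)) = (7847/9981)*(-41874103/98103600) = -46940869463/139881718800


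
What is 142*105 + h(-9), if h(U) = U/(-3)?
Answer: 14913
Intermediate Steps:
h(U) = -U/3 (h(U) = U*(-⅓) = -U/3)
142*105 + h(-9) = 142*105 - ⅓*(-9) = 14910 + 3 = 14913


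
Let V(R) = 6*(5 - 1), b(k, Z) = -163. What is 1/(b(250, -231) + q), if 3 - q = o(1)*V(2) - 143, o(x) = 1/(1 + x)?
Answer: -1/29 ≈ -0.034483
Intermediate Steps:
V(R) = 24 (V(R) = 6*4 = 24)
q = 134 (q = 3 - (24/(1 + 1) - 143) = 3 - (24/2 - 143) = 3 - ((1/2)*24 - 143) = 3 - (12 - 143) = 3 - 1*(-131) = 3 + 131 = 134)
1/(b(250, -231) + q) = 1/(-163 + 134) = 1/(-29) = -1/29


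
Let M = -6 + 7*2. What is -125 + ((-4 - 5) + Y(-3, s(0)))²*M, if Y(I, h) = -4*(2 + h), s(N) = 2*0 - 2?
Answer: 523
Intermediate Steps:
s(N) = -2 (s(N) = 0 - 2 = -2)
M = 8 (M = -6 + 14 = 8)
Y(I, h) = -8 - 4*h
-125 + ((-4 - 5) + Y(-3, s(0)))²*M = -125 + ((-4 - 5) + (-8 - 4*(-2)))²*8 = -125 + (-9 + (-8 + 8))²*8 = -125 + (-9 + 0)²*8 = -125 + (-9)²*8 = -125 + 81*8 = -125 + 648 = 523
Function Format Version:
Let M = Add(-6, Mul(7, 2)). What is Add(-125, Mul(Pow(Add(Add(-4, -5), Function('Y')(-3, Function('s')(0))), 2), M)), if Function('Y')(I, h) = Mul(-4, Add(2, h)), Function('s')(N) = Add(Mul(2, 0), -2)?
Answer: 523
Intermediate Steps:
Function('s')(N) = -2 (Function('s')(N) = Add(0, -2) = -2)
M = 8 (M = Add(-6, 14) = 8)
Function('Y')(I, h) = Add(-8, Mul(-4, h))
Add(-125, Mul(Pow(Add(Add(-4, -5), Function('Y')(-3, Function('s')(0))), 2), M)) = Add(-125, Mul(Pow(Add(Add(-4, -5), Add(-8, Mul(-4, -2))), 2), 8)) = Add(-125, Mul(Pow(Add(-9, Add(-8, 8)), 2), 8)) = Add(-125, Mul(Pow(Add(-9, 0), 2), 8)) = Add(-125, Mul(Pow(-9, 2), 8)) = Add(-125, Mul(81, 8)) = Add(-125, 648) = 523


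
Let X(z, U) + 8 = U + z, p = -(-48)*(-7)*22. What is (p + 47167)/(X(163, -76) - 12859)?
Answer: -7955/2556 ≈ -3.1123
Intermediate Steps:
p = -7392 (p = -24*14*22 = -336*22 = -7392)
X(z, U) = -8 + U + z (X(z, U) = -8 + (U + z) = -8 + U + z)
(p + 47167)/(X(163, -76) - 12859) = (-7392 + 47167)/((-8 - 76 + 163) - 12859) = 39775/(79 - 12859) = 39775/(-12780) = 39775*(-1/12780) = -7955/2556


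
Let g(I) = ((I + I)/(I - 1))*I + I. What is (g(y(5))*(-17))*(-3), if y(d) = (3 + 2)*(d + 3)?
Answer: 80920/13 ≈ 6224.6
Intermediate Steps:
y(d) = 15 + 5*d (y(d) = 5*(3 + d) = 15 + 5*d)
g(I) = I + 2*I²/(-1 + I) (g(I) = ((2*I)/(-1 + I))*I + I = (2*I/(-1 + I))*I + I = 2*I²/(-1 + I) + I = I + 2*I²/(-1 + I))
(g(y(5))*(-17))*(-3) = (((15 + 5*5)*(-1 + 3*(15 + 5*5))/(-1 + (15 + 5*5)))*(-17))*(-3) = (((15 + 25)*(-1 + 3*(15 + 25))/(-1 + (15 + 25)))*(-17))*(-3) = ((40*(-1 + 3*40)/(-1 + 40))*(-17))*(-3) = ((40*(-1 + 120)/39)*(-17))*(-3) = ((40*(1/39)*119)*(-17))*(-3) = ((4760/39)*(-17))*(-3) = -80920/39*(-3) = 80920/13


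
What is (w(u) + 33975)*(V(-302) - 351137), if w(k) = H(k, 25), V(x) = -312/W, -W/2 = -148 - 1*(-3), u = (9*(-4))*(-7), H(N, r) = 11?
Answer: -1730397903706/145 ≈ -1.1934e+10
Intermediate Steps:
u = 252 (u = -36*(-7) = 252)
W = 290 (W = -2*(-148 - 1*(-3)) = -2*(-148 + 3) = -2*(-145) = 290)
V(x) = -156/145 (V(x) = -312/290 = -312*1/290 = -156/145)
w(k) = 11
(w(u) + 33975)*(V(-302) - 351137) = (11 + 33975)*(-156/145 - 351137) = 33986*(-50915021/145) = -1730397903706/145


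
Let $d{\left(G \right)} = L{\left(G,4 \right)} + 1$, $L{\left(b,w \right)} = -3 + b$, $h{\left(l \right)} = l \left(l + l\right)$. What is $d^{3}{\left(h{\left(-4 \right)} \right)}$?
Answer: $27000$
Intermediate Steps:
$h{\left(l \right)} = 2 l^{2}$ ($h{\left(l \right)} = l 2 l = 2 l^{2}$)
$d{\left(G \right)} = -2 + G$ ($d{\left(G \right)} = \left(-3 + G\right) + 1 = -2 + G$)
$d^{3}{\left(h{\left(-4 \right)} \right)} = \left(-2 + 2 \left(-4\right)^{2}\right)^{3} = \left(-2 + 2 \cdot 16\right)^{3} = \left(-2 + 32\right)^{3} = 30^{3} = 27000$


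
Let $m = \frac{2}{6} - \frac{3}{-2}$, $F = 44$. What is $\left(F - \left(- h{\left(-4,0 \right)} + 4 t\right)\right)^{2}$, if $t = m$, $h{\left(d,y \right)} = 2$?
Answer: $\frac{13456}{9} \approx 1495.1$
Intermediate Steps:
$m = \frac{11}{6}$ ($m = 2 \cdot \frac{1}{6} - - \frac{3}{2} = \frac{1}{3} + \frac{3}{2} = \frac{11}{6} \approx 1.8333$)
$t = \frac{11}{6} \approx 1.8333$
$\left(F - \left(- h{\left(-4,0 \right)} + 4 t\right)\right)^{2} = \left(44 + \left(2 - \frac{22}{3}\right)\right)^{2} = \left(44 - \frac{16}{3}\right)^{2} = \left(\frac{116}{3}\right)^{2} = \frac{13456}{9}$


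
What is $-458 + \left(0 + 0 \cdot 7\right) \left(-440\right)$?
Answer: $-458$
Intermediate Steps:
$-458 + \left(0 + 0 \cdot 7\right) \left(-440\right) = -458 + \left(0 + 0\right) \left(-440\right) = -458 + 0 \left(-440\right) = -458 + 0 = -458$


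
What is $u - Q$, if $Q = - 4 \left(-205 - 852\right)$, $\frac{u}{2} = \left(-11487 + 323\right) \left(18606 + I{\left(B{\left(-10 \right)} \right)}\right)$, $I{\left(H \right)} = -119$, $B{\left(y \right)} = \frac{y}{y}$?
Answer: $-412781964$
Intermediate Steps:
$B{\left(y \right)} = 1$
$u = -412777736$ ($u = 2 \left(-11487 + 323\right) \left(18606 - 119\right) = 2 \left(\left(-11164\right) 18487\right) = 2 \left(-206388868\right) = -412777736$)
$Q = 4228$ ($Q = - 4 \left(-205 - 852\right) = \left(-4\right) \left(-1057\right) = 4228$)
$u - Q = -412777736 - 4228 = -412781964$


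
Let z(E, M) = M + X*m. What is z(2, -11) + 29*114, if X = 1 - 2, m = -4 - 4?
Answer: 3303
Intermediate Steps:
m = -8
X = -1
z(E, M) = 8 + M (z(E, M) = M - 1*(-8) = M + 8 = 8 + M)
z(2, -11) + 29*114 = (8 - 11) + 29*114 = -3 + 3306 = 3303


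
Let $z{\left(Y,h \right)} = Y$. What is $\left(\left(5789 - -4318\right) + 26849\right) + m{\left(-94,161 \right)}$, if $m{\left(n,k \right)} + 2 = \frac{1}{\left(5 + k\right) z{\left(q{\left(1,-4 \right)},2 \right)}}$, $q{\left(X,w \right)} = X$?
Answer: $\frac{6134365}{166} \approx 36954.0$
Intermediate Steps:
$m{\left(n,k \right)} = -2 + \frac{1}{5 + k}$ ($m{\left(n,k \right)} = -2 + \frac{1}{\left(5 + k\right) 1} = -2 + \frac{1}{5 + k}$)
$\left(\left(5789 - -4318\right) + 26849\right) + m{\left(-94,161 \right)} = \left(\left(5789 - -4318\right) + 26849\right) + \frac{-9 - 322}{5 + 161} = \left(\left(5789 + 4318\right) + 26849\right) + \frac{-9 - 322}{166} = \left(10107 + 26849\right) + \frac{1}{166} \left(-331\right) = 36956 - \frac{331}{166} = \frac{6134365}{166}$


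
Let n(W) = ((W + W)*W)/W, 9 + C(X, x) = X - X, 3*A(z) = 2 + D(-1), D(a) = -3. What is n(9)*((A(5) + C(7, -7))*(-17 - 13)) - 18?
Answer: 5022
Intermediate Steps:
A(z) = -⅓ (A(z) = (2 - 3)/3 = (⅓)*(-1) = -⅓)
C(X, x) = -9 (C(X, x) = -9 + (X - X) = -9 + 0 = -9)
n(W) = 2*W (n(W) = ((2*W)*W)/W = (2*W²)/W = 2*W)
n(9)*((A(5) + C(7, -7))*(-17 - 13)) - 18 = (2*9)*((-⅓ - 9)*(-17 - 13)) - 18 = 18*(-28/3*(-30)) - 18 = 18*280 - 18 = 5040 - 18 = 5022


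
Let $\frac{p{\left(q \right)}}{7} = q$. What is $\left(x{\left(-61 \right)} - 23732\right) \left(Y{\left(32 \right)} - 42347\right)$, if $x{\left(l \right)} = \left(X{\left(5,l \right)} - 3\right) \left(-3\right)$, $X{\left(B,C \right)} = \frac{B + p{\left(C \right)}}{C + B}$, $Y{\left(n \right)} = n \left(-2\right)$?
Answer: $\frac{28198098447}{28} \approx 1.0071 \cdot 10^{9}$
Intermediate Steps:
$p{\left(q \right)} = 7 q$
$Y{\left(n \right)} = - 2 n$
$X{\left(B,C \right)} = \frac{B + 7 C}{B + C}$ ($X{\left(B,C \right)} = \frac{B + 7 C}{C + B} = \frac{B + 7 C}{B + C}$)
$x{\left(l \right)} = 9 - \frac{3 \left(5 + 7 l\right)}{5 + l}$ ($x{\left(l \right)} = \left(\frac{5 + 7 l}{5 + l} - 3\right) \left(-3\right) = \left(-3 + \frac{5 + 7 l}{5 + l}\right) \left(-3\right) = 9 - \frac{3 \left(5 + 7 l\right)}{5 + l}$)
$\left(x{\left(-61 \right)} - 23732\right) \left(Y{\left(32 \right)} - 42347\right) = \left(\frac{6 \left(5 - -122\right)}{5 - 61} - 23732\right) \left(\left(-2\right) 32 - 42347\right) = \left(\frac{6 \left(5 + 122\right)}{-56} - 23732\right) \left(-64 - 42347\right) = \left(6 \left(- \frac{1}{56}\right) 127 - 23732\right) \left(-42411\right) = \left(- \frac{381}{28} - 23732\right) \left(-42411\right) = \left(- \frac{664877}{28}\right) \left(-42411\right) = \frac{28198098447}{28}$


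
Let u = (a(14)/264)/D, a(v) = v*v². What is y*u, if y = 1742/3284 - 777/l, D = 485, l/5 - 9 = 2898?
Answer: 1301587931/127327617450 ≈ 0.010222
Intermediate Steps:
l = 14535 (l = 45 + 5*2898 = 45 + 14490 = 14535)
a(v) = v³
y = 3794717/7955490 (y = 1742/3284 - 777/14535 = 1742*(1/3284) - 777*1/14535 = 871/1642 - 259/4845 = 3794717/7955490 ≈ 0.47699)
u = 343/16005 (u = (14³/264)/485 = (2744*(1/264))*(1/485) = (343/33)*(1/485) = 343/16005 ≈ 0.021431)
y*u = (3794717/7955490)*(343/16005) = 1301587931/127327617450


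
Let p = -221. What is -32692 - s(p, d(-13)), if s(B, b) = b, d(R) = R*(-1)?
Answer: -32705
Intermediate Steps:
d(R) = -R
-32692 - s(p, d(-13)) = -32692 - (-1)*(-13) = -32692 - 1*13 = -32692 - 13 = -32705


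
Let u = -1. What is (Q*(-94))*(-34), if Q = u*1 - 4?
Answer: -15980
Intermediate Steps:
Q = -5 (Q = -1*1 - 4 = -1 - 4 = -5)
(Q*(-94))*(-34) = -5*(-94)*(-34) = 470*(-34) = -15980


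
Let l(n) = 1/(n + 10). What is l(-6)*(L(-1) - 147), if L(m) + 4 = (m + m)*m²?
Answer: -153/4 ≈ -38.250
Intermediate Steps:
l(n) = 1/(10 + n)
L(m) = -4 + 2*m³ (L(m) = -4 + (m + m)*m² = -4 + (2*m)*m² = -4 + 2*m³)
l(-6)*(L(-1) - 147) = ((-4 + 2*(-1)³) - 147)/(10 - 6) = ((-4 + 2*(-1)) - 147)/4 = ((-4 - 2) - 147)/4 = (-6 - 147)/4 = (¼)*(-153) = -153/4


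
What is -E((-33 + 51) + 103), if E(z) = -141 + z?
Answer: 20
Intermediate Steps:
-E((-33 + 51) + 103) = -(-141 + ((-33 + 51) + 103)) = -(-141 + (18 + 103)) = -(-141 + 121) = -1*(-20) = 20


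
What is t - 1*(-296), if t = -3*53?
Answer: 137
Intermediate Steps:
t = -159
t - 1*(-296) = -159 - 1*(-296) = -159 + 296 = 137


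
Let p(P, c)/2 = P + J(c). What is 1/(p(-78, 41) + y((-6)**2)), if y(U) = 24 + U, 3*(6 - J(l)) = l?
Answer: -3/334 ≈ -0.0089820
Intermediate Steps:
J(l) = 6 - l/3
p(P, c) = 12 + 2*P - 2*c/3 (p(P, c) = 2*(P + (6 - c/3)) = 2*(6 + P - c/3) = 12 + 2*P - 2*c/3)
1/(p(-78, 41) + y((-6)**2)) = 1/((12 + 2*(-78) - 2/3*41) + (24 + (-6)**2)) = 1/((12 - 156 - 82/3) + (24 + 36)) = 1/(-514/3 + 60) = 1/(-334/3) = -3/334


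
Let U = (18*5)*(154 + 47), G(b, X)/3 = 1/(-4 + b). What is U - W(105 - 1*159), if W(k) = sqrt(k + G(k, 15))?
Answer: 18090 - I*sqrt(181830)/58 ≈ 18090.0 - 7.352*I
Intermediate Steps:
G(b, X) = 3/(-4 + b)
W(k) = sqrt(k + 3/(-4 + k))
U = 18090 (U = 90*201 = 18090)
U - W(105 - 1*159) = 18090 - sqrt((3 + (105 - 1*159)*(-4 + (105 - 1*159)))/(-4 + (105 - 1*159))) = 18090 - sqrt((3 + (105 - 159)*(-4 + (105 - 159)))/(-4 + (105 - 159))) = 18090 - sqrt((3 - 54*(-4 - 54))/(-4 - 54)) = 18090 - sqrt((3 - 54*(-58))/(-58)) = 18090 - sqrt(-(3 + 3132)/58) = 18090 - sqrt(-1/58*3135) = 18090 - sqrt(-3135/58) = 18090 - I*sqrt(181830)/58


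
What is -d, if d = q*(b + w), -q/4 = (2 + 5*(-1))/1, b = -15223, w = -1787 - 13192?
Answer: 362424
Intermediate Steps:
w = -14979
q = 12 (q = -4*(2 + 5*(-1))/1 = -4*(2 - 5) = -(-12) = -4*(-3) = 12)
d = -362424 (d = 12*(-15223 - 14979) = 12*(-30202) = -362424)
-d = -1*(-362424) = 362424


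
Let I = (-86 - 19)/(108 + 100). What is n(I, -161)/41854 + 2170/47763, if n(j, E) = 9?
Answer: 91253047/1999072602 ≈ 0.045648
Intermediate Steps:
I = -105/208 ≈ -0.50481
n(I, -161)/41854 + 2170/47763 = 9/41854 + 2170/47763 = 91253047/1999072602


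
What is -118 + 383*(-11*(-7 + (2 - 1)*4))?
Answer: 12521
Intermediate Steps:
-118 + 383*(-11*(-7 + (2 - 1)*4)) = -118 + 383*(-11*(-7 + 1*4)) = -118 + 383*(-11*(-7 + 4)) = -118 + 383*(-11*(-3)) = -118 + 383*33 = -118 + 12639 = 12521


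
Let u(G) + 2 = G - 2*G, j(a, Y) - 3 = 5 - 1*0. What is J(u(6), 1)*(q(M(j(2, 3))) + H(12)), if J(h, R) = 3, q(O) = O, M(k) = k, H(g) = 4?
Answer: 36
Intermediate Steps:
j(a, Y) = 8 (j(a, Y) = 3 + (5 - 1*0) = 3 + (5 + 0) = 3 + 5 = 8)
u(G) = -2 - G (u(G) = -2 + (G - 2*G) = -2 - G)
J(u(6), 1)*(q(M(j(2, 3))) + H(12)) = 3*(8 + 4) = 3*12 = 36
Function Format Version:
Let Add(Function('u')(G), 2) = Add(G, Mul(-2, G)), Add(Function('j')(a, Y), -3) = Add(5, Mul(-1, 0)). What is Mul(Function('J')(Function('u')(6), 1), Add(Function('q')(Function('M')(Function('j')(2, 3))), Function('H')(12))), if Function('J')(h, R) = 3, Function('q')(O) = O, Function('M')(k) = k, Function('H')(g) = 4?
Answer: 36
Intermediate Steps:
Function('j')(a, Y) = 8 (Function('j')(a, Y) = Add(3, Add(5, Mul(-1, 0))) = Add(3, Add(5, 0)) = Add(3, 5) = 8)
Function('u')(G) = Add(-2, Mul(-1, G)) (Function('u')(G) = Add(-2, Add(G, Mul(-2, G))) = Add(-2, Mul(-1, G)))
Mul(Function('J')(Function('u')(6), 1), Add(Function('q')(Function('M')(Function('j')(2, 3))), Function('H')(12))) = Mul(3, Add(8, 4)) = Mul(3, 12) = 36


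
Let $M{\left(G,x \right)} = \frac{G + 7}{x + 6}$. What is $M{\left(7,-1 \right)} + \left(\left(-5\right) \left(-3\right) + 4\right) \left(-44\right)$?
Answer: $- \frac{4166}{5} \approx -833.2$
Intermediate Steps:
$M{\left(G,x \right)} = \frac{7 + G}{6 + x}$
$M{\left(7,-1 \right)} + \left(\left(-5\right) \left(-3\right) + 4\right) \left(-44\right) = \frac{7 + 7}{6 - 1} + \left(\left(-5\right) \left(-3\right) + 4\right) \left(-44\right) = \frac{1}{5} \cdot 14 + \left(15 + 4\right) \left(-44\right) = \frac{1}{5} \cdot 14 + 19 \left(-44\right) = \frac{14}{5} - 836 = - \frac{4166}{5}$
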